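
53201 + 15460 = 68661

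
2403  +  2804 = 5207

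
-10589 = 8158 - 18747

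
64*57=3648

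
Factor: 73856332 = 2^2*11^1*1678553^1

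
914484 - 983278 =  - 68794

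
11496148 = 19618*586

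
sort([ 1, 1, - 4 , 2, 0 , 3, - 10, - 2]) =[-10,  -  4,-2,  0, 1,  1, 2, 3]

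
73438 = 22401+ 51037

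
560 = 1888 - 1328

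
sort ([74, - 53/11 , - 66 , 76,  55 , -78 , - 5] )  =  [ - 78, - 66, - 5, - 53/11 , 55, 74, 76 ] 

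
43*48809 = 2098787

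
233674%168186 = 65488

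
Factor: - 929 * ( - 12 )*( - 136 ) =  - 1516128  =  - 2^5*3^1*17^1*929^1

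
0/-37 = 0/1 = - 0.00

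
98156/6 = 49078/3 =16359.33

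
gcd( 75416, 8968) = 8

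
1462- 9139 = -7677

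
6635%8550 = 6635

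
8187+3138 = 11325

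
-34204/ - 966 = 35+197/483 = 35.41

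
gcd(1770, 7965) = 885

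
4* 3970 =15880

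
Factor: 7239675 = 3^1*5^2*83^1*1163^1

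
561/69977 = 561/69977 = 0.01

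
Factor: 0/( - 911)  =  0 = 0^1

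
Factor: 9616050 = 2^1*3^3*5^2*17^1*419^1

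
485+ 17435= 17920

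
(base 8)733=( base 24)JJ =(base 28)gr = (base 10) 475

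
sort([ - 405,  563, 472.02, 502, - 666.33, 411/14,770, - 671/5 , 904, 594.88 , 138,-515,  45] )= [ - 666.33 , - 515, - 405, - 671/5,411/14,  45, 138 , 472.02 , 502,563,594.88, 770, 904]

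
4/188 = 1/47= 0.02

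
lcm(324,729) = 2916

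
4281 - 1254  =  3027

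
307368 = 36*8538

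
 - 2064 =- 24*86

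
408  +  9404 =9812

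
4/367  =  4/367  =  0.01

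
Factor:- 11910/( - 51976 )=5955/25988= 2^ (-2 )*3^1*5^1*73^( - 1)*89^(-1 )*397^1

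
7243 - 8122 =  - 879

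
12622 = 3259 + 9363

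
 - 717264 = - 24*29886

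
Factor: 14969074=2^1 * 19^1*43^1*9161^1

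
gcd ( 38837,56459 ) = 1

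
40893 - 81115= - 40222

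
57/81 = 19/27 = 0.70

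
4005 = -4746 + 8751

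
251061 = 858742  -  607681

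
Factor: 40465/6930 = 8093/1386 = 2^(  -  1 )*3^(-2)*7^(- 1)*11^(-1 )*8093^1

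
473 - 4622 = - 4149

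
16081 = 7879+8202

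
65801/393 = 167 + 170/393 = 167.43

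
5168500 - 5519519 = - 351019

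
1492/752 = 373/188= 1.98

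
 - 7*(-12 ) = 84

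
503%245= 13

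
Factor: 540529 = 11^1*49139^1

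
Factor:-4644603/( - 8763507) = 516067/973723 = 41^2 * 131^( - 1 )*307^1 * 7433^( - 1 ) 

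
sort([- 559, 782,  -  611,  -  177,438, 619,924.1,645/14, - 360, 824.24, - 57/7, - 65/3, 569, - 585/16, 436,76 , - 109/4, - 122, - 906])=[ - 906, - 611, - 559 ,-360, - 177, - 122, - 585/16, - 109/4, - 65/3, - 57/7, 645/14, 76, 436,438,569,619, 782, 824.24, 924.1] 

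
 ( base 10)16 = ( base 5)31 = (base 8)20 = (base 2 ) 10000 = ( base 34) g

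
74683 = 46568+28115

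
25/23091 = 25/23091 = 0.00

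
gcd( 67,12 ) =1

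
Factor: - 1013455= - 5^1*17^1*11923^1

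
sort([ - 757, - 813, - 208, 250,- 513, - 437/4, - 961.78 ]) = [ - 961.78,-813  , - 757, - 513, - 208, - 437/4, 250]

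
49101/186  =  16367/62 = 263.98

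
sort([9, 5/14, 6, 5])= [ 5/14,  5, 6,9] 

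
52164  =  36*1449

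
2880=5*576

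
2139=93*23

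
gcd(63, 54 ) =9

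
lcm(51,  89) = 4539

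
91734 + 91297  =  183031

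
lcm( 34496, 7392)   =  103488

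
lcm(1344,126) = 4032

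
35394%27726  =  7668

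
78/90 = 13/15  =  0.87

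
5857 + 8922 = 14779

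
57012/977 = 57012/977 = 58.35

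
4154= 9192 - 5038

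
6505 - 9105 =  - 2600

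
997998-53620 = 944378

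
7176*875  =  6279000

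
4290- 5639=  - 1349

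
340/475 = 68/95 = 0.72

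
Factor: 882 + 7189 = 7^1 * 1153^1 = 8071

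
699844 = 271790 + 428054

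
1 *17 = 17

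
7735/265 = 1547/53 =29.19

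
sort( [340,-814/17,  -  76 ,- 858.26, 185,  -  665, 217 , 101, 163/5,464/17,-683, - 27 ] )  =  [ - 858.26,-683, - 665, - 76 , - 814/17, - 27, 464/17, 163/5,101, 185 , 217,340]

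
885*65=57525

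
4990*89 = 444110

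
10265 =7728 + 2537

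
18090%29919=18090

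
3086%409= 223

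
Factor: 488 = 2^3*61^1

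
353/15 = 23  +  8/15 = 23.53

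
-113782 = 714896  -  828678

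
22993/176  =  130 + 113/176 = 130.64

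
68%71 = 68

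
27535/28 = 983 + 11/28  =  983.39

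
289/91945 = 289/91945 =0.00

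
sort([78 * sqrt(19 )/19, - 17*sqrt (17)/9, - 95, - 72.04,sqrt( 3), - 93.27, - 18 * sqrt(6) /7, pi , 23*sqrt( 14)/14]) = [ - 95,  -  93.27, - 72.04, - 17*sqrt( 17)/9,  -  18* sqrt( 6 ) /7,sqrt( 3 ),pi,23*sqrt( 14)/14,78*sqrt ( 19)/19 ] 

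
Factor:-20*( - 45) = 2^2*3^2*5^2 = 900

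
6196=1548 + 4648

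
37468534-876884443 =  -  839415909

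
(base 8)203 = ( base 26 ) 51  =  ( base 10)131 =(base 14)95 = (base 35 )3q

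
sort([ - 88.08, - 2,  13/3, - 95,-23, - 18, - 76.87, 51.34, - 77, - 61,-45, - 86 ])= [  -  95, - 88.08,- 86, - 77,  -  76.87, - 61, - 45,-23, - 18, - 2, 13/3, 51.34 ]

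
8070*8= 64560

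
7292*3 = 21876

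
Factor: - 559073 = -271^1*2063^1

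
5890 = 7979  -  2089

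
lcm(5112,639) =5112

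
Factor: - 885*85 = - 3^1*5^2*17^1*59^1 = - 75225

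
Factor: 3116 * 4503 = 14031348 = 2^2*3^1*19^2*41^1*79^1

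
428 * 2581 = 1104668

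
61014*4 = 244056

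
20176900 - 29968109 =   -  9791209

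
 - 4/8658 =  - 2/4329=- 0.00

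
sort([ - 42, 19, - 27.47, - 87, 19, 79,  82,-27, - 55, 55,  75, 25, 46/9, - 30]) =[ - 87, - 55, - 42, - 30 , -27.47, - 27, 46/9,19,19, 25, 55, 75, 79, 82 ] 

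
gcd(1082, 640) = 2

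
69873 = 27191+42682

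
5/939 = 5/939=0.01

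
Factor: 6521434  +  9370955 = 15892389 = 3^3*107^1*5501^1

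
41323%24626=16697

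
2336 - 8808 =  - 6472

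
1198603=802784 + 395819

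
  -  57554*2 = -115108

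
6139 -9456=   -  3317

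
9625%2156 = 1001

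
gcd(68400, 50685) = 15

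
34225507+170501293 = 204726800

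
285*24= 6840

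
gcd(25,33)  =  1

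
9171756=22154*414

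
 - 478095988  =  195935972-674031960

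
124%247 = 124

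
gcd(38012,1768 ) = 884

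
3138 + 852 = 3990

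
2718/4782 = 453/797 = 0.57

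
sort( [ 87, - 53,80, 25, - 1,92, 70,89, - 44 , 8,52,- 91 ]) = [-91,-53 , - 44,- 1,8, 25,  52, 70,80, 87 , 89 , 92] 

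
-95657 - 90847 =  - 186504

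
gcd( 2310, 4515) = 105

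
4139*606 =2508234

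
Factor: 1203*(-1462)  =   - 2^1 * 3^1*17^1*43^1*401^1 =- 1758786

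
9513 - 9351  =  162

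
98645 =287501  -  188856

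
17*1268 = 21556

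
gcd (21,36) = 3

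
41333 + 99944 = 141277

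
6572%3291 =3281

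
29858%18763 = 11095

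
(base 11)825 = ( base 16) 3e3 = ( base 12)6AB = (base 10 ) 995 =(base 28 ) 17F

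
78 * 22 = 1716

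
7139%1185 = 29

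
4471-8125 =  - 3654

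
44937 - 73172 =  - 28235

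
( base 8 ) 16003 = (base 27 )9mg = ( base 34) 66V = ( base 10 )7171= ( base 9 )10747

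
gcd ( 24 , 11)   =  1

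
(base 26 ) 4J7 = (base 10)3205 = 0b110010000101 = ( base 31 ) 3ac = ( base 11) 2454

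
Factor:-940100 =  - 2^2 * 5^2* 7^1*17^1 * 79^1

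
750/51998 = 375/25999  =  0.01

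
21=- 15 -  - 36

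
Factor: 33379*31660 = 1056779140 = 2^2 * 5^1*29^1 * 1151^1*1583^1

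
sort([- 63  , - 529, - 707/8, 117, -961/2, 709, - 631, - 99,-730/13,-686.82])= [-686.82, - 631, - 529  , - 961/2, - 99,-707/8, - 63,  -  730/13, 117 , 709] 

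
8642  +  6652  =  15294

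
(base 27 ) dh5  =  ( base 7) 40661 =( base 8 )23325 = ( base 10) 9941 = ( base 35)841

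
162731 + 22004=184735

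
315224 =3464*91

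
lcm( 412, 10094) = 20188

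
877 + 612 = 1489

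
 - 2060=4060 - 6120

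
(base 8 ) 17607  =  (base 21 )I67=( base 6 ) 101211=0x1F87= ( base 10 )8071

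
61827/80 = 772 +67/80 = 772.84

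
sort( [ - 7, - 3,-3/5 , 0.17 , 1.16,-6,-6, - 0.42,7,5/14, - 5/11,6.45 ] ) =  [-7 ,-6,-6,-3, - 3/5, - 5/11, - 0.42,0.17 , 5/14,1.16  ,  6.45 , 7] 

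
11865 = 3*3955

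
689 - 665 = 24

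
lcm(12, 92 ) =276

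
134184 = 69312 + 64872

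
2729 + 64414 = 67143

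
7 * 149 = 1043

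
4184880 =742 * 5640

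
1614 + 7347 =8961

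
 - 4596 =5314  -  9910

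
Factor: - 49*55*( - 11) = 29645 = 5^1*7^2*11^2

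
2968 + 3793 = 6761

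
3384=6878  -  3494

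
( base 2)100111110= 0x13E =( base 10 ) 318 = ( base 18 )hc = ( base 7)633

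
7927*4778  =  37875206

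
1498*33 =49434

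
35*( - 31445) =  - 1100575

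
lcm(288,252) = 2016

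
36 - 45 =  - 9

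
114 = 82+32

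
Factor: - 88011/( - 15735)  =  3^1 * 5^( - 1) * 7^1*11^1*127^1* 1049^( - 1 ) = 29337/5245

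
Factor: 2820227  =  19^1*151^1*983^1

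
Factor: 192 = 2^6*3^1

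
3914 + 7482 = 11396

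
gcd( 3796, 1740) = 4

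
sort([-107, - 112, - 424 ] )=[ - 424,-112, - 107 ]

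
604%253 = 98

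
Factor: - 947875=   -  5^3 * 7583^1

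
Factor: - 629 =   -  17^1*37^1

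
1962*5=9810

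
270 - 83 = 187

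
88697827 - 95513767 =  - 6815940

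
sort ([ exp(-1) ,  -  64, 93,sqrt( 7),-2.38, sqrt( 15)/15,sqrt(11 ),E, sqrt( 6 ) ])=[ - 64, - 2.38, sqrt (15 )/15, exp(  -  1 ), sqrt( 6), sqrt( 7) , E,  sqrt(11 ), 93] 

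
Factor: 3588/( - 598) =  - 6=- 2^1 * 3^1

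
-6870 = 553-7423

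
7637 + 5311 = 12948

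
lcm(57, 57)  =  57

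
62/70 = 31/35 = 0.89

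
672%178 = 138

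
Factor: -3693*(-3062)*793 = 2^1*3^1*13^1 *61^1*1231^1*1531^1= 8967217038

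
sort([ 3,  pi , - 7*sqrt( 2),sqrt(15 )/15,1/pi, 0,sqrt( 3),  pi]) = [-7*sqrt(2 ) , 0,  sqrt( 15 )/15, 1/pi, sqrt( 3), 3, pi,  pi ]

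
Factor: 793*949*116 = 2^2*13^2*29^1 * 61^1*73^1 = 87296612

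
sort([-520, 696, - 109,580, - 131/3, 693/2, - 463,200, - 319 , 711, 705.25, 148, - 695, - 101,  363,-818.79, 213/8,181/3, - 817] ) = [ - 818.79 , - 817,  -  695,-520, - 463, - 319, - 109, - 101,  -  131/3,213/8,181/3 , 148, 200,693/2, 363, 580,696, 705.25 , 711]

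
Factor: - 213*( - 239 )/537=71^1*179^( - 1 )* 239^1=16969/179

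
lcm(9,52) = 468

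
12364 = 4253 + 8111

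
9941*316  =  3141356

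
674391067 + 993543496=1667934563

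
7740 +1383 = 9123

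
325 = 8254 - 7929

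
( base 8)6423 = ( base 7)12521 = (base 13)16A6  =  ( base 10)3347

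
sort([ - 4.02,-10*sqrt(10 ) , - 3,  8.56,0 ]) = [ - 10 * sqrt( 10), - 4.02, - 3, 0, 8.56] 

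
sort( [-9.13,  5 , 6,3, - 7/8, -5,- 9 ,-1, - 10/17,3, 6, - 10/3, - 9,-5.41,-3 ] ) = [ - 9.13, - 9, -9, - 5.41, - 5, - 10/3,  -  3, - 1, - 7/8, - 10/17,  3,3,5,6,  6 ] 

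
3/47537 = 3/47537 = 0.00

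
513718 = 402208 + 111510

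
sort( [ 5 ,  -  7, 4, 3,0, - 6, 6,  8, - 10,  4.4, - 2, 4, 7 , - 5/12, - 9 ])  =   [-10, - 9, - 7, - 6, - 2, - 5/12,0, 3,4,4, 4.4,5,6, 7, 8]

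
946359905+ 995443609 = 1941803514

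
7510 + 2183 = 9693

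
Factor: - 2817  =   - 3^2*313^1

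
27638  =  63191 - 35553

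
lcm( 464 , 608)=17632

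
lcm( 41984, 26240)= 209920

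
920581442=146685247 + 773896195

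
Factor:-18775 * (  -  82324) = 2^2*5^2*11^1*751^1 * 1871^1 = 1545633100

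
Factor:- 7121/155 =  - 5^( - 1 )*31^( - 1)*7121^1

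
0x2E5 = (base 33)MF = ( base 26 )12D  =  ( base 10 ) 741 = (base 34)lr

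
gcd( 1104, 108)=12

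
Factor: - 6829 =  - 6829^1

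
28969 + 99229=128198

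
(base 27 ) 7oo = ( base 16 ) 168F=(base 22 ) BKB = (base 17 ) 12gc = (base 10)5775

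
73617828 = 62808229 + 10809599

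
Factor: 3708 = 2^2*3^2 * 103^1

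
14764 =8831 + 5933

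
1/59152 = 1/59152 = 0.00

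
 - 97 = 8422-8519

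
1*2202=2202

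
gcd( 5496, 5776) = 8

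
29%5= 4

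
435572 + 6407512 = 6843084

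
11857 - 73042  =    -  61185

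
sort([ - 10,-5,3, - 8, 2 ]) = [ - 10, - 8, - 5  ,  2,  3]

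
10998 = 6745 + 4253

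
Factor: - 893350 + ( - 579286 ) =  - 1472636 = - 2^2*11^1*33469^1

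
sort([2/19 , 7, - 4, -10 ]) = [  -  10,  -  4, 2/19,7]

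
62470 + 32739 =95209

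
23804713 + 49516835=73321548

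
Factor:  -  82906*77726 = -6443951756=-  2^2*11^1*3533^1*41453^1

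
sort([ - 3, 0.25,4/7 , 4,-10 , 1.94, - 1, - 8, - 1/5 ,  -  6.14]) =[ - 10,  -  8, - 6.14, - 3, - 1,- 1/5,0.25 , 4/7,1.94,4 ]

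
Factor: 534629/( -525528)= - 2^( - 3 )*3^ ( - 4 )*811^ (-1)*534629^1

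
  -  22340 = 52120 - 74460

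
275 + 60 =335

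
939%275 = 114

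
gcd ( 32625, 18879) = 87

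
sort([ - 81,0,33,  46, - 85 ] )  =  [  -  85, - 81,  0,33, 46]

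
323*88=28424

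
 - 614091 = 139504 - 753595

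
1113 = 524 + 589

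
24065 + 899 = 24964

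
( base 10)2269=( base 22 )4f3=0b100011011101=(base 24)3md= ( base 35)1tt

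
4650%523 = 466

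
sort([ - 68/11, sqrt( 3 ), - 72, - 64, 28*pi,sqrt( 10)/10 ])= [ - 72,-64,  -  68/11,sqrt( 10)/10, sqrt( 3 ),28*pi ]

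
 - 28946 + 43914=14968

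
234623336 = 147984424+86638912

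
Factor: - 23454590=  - 2^1* 5^1*2345459^1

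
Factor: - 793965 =  -  3^1 * 5^1  *  41^1 *1291^1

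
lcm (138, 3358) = 10074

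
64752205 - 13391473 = 51360732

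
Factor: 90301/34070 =2^( - 1) * 5^( - 1)*73^1*1237^1 * 3407^( - 1)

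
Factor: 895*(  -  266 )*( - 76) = 18093320 = 2^3*5^1* 7^1*19^2*179^1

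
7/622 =7/622 = 0.01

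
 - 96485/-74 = 96485/74 = 1303.85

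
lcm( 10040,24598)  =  491960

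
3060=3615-555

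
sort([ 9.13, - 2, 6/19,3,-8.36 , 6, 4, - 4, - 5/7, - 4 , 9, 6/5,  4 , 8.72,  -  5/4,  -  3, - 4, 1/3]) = [-8.36,-4, - 4, - 4,-3, - 2,- 5/4, - 5/7,6/19,1/3,6/5,3,4,4 , 6,8.72,9,  9.13] 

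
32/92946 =16/46473 = 0.00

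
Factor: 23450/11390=35/17=5^1*7^1*17^(  -  1)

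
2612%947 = 718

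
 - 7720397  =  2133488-9853885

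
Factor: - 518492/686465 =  - 2^2 * 5^( - 1)*13^2*179^(  -  1) = -  676/895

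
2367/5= 2367/5 = 473.40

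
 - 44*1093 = -48092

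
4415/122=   36  +  23/122 = 36.19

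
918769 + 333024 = 1251793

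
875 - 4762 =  -3887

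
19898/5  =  3979 + 3/5 = 3979.60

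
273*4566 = 1246518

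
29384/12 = 2448+ 2/3  =  2448.67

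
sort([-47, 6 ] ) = [ -47,  6 ] 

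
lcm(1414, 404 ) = 2828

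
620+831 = 1451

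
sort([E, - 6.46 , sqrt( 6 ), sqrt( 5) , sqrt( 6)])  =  [-6.46,  sqrt( 5),  sqrt(6 ),  sqrt( 6),  E]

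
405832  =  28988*14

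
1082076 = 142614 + 939462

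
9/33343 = 9/33343 = 0.00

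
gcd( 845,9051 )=1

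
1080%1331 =1080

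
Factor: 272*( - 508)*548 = - 75720448 = - 2^8*17^1*127^1 *137^1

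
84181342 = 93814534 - 9633192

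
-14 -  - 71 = 57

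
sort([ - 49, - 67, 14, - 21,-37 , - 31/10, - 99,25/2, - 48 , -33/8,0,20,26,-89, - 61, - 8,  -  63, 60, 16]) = [ - 99,  -  89,- 67,- 63, - 61 ,  -  49,-48,-37, - 21, - 8,-33/8, - 31/10,0,25/2,  14,16,20,26,  60 ] 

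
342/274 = 171/137 = 1.25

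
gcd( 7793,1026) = 1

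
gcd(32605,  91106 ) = 1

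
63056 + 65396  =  128452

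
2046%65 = 31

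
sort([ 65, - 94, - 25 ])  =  [ - 94, - 25, 65] 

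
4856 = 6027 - 1171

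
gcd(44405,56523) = 83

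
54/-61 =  - 1 + 7/61 = - 0.89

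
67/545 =67/545 = 0.12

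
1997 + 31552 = 33549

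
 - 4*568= -2272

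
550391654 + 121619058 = 672010712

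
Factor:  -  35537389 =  - 137^1*259397^1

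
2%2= 0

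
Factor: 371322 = 2^1*3^2*7^2*421^1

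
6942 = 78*89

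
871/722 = 871/722 = 1.21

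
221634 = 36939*6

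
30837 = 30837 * 1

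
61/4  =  61/4 = 15.25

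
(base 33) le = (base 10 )707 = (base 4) 23003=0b1011000011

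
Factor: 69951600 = 2^4 * 3^4*5^2*17^1*127^1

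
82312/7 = 11758 + 6/7 = 11758.86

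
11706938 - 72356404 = -60649466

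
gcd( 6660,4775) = 5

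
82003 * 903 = 74048709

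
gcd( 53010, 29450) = 5890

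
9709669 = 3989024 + 5720645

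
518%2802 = 518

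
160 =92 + 68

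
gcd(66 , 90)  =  6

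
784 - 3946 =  - 3162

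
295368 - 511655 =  - 216287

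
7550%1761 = 506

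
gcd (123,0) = 123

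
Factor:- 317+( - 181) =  - 498 = -2^1*3^1*83^1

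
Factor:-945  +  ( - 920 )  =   - 5^1 * 373^1 = -1865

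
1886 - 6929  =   - 5043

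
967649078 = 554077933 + 413571145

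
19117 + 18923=38040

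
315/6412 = 45/916 = 0.05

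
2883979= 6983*413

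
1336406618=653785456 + 682621162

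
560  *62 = 34720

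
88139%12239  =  2466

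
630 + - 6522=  - 5892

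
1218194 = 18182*67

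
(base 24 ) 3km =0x8B6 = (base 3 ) 10001121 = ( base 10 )2230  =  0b100010110110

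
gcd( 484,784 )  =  4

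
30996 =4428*7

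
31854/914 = 34 + 389/457= 34.85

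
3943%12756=3943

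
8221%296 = 229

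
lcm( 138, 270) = 6210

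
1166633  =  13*89741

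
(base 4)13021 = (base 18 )177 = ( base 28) G9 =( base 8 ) 711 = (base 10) 457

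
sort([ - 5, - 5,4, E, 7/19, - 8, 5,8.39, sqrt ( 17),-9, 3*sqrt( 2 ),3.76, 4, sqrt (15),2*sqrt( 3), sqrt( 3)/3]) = [ - 9, - 8, - 5, - 5,7/19, sqrt( 3)/3, E, 2*sqrt ( 3) , 3.76, sqrt( 15 ), 4, 4, sqrt( 17 ), 3*sqrt( 2), 5,8.39]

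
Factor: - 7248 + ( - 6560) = -13808 = - 2^4*863^1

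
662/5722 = 331/2861 = 0.12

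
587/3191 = 587/3191 = 0.18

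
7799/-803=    - 10 + 21/73 =- 9.71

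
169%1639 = 169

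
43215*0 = 0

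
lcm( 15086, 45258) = 45258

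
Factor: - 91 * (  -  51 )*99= 3^3*7^1*11^1 * 13^1*17^1 = 459459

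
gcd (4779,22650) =3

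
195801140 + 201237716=397038856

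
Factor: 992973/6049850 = 2^ (-1)*3^1 * 5^( - 2) * 89^1*3719^1*120997^(  -  1 ) 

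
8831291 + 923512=9754803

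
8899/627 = 14 + 11/57 = 14.19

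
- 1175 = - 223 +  - 952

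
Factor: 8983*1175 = 10555025= 5^2*13^1*47^1*691^1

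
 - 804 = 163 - 967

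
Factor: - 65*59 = - 5^1*13^1*59^1 = - 3835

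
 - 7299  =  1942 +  - 9241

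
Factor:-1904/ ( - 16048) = 7^1*59^(- 1) = 7/59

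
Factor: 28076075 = 5^2*389^1 * 2887^1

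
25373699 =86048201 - 60674502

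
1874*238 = 446012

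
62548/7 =8935 + 3/7  =  8935.43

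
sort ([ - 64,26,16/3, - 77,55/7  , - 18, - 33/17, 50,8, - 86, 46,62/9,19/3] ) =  [- 86, - 77, - 64, - 18, - 33/17, 16/3 , 19/3 , 62/9,55/7, 8,  26,46,50 ] 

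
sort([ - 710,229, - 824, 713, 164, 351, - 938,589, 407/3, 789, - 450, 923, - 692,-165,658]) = [  -  938,-824, - 710,-692, - 450,-165 , 407/3 , 164,229, 351,589, 658,713, 789,923]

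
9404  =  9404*1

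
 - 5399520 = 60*(- 89992) 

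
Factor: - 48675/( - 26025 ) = 649/347 = 11^1 * 59^1*347^ ( - 1 ) 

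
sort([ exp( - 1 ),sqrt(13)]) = [exp ( - 1), sqrt( 13 ) ]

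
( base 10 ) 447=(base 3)121120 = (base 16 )1bf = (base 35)CR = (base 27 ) GF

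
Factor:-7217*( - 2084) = 15040228= 2^2*7^1*521^1*1031^1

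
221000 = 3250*68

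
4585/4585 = 1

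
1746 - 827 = 919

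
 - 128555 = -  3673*35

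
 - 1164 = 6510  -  7674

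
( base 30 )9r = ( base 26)bb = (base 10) 297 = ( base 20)EH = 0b100101001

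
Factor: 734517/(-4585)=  - 3^2*5^(-1)*89^1=- 801/5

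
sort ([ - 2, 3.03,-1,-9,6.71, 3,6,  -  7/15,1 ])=[-9,-2,  -  1, -7/15,1, 3,  3.03, 6,6.71]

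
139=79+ 60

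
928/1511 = 928/1511  =  0.61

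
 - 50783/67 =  - 50783/67=- 757.96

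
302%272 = 30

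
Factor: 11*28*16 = 2^6*7^1*11^1 = 4928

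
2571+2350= 4921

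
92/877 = 92/877 = 0.10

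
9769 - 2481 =7288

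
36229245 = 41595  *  871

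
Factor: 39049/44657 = 17^1*2297^1*44657^(  -  1 ) 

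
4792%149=24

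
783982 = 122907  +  661075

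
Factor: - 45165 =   -  3^1*5^1 * 3011^1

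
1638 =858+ 780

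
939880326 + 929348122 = 1869228448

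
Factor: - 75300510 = - 2^1*3^1*5^1  *2510017^1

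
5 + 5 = 10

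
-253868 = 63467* ( - 4)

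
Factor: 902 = 2^1*11^1*41^1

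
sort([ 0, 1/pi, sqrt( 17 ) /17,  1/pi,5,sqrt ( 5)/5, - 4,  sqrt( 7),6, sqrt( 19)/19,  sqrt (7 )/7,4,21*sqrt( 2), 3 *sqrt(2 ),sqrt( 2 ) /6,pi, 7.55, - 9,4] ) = [-9, - 4,0, sqrt( 19) /19, sqrt( 2)/6, sqrt(17)/17,1/pi,1/pi,sqrt( 7 )/7,sqrt(5 ) /5,sqrt( 7), pi, 4, 4,3*sqrt( 2 ),5,6,7.55,21*sqrt( 2)]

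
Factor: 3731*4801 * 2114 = 2^1 * 7^2*13^1 * 41^1*151^1*4801^1 = 37867090534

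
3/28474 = 3/28474 = 0.00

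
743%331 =81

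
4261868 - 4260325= 1543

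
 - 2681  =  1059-3740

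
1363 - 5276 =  - 3913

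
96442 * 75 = 7233150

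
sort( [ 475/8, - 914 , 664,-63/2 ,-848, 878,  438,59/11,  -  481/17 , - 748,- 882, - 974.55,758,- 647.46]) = [ - 974.55, - 914, - 882 ,-848, - 748 ,- 647.46 , - 63/2, - 481/17, 59/11,475/8,438,664,758,878] 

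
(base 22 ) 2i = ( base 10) 62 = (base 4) 332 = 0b111110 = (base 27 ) 28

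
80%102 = 80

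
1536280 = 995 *1544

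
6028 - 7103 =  - 1075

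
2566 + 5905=8471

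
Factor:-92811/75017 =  - 3^1  *  30937^1 * 75017^(  -  1)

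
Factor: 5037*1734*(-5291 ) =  - 46212429978=   -2^1*3^2*11^1 * 13^1*17^2 * 23^1*37^1*73^1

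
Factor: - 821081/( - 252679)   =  7^(-1 ) * 36097^( - 1)*821081^1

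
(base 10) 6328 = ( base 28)820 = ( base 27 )8ia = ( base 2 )1100010111000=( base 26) 99a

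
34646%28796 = 5850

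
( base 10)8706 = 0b10001000000010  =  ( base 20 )11F6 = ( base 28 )B2Q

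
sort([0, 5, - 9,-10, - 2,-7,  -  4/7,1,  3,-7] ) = [ - 10,  -  9, - 7,-7,-2, - 4/7,0,  1,  3, 5]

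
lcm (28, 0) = 0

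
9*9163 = 82467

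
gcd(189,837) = 27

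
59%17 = 8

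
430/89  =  430/89 = 4.83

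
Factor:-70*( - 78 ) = 2^2*3^1*5^1 *7^1*13^1 = 5460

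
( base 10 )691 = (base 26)10F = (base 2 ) 1010110011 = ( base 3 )221121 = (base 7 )2005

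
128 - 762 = -634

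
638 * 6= 3828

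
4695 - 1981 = 2714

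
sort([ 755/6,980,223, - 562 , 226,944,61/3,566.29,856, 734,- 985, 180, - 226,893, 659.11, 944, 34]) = [  -  985, - 562,- 226,61/3,34,755/6,180,223 , 226,566.29,659.11 , 734, 856,893, 944, 944,980]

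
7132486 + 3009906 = 10142392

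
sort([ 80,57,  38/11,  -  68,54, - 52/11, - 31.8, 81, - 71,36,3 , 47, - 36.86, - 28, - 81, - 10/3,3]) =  [ - 81, - 71, - 68,- 36.86 , - 31.8, - 28, - 52/11, - 10/3,3,3, 38/11, 36, 47,54, 57, 80, 81]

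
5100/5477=5100/5477 = 0.93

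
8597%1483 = 1182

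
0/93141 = 0 =0.00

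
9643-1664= 7979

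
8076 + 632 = 8708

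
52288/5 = 10457+3/5=10457.60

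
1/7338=1/7338 = 0.00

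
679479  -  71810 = 607669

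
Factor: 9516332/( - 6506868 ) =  - 3^( - 1) * 7^1 * 47^( - 1 )*83^( - 1)*139^( - 1) * 149^1*2281^1 = - 2379083/1626717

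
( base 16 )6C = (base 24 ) 4C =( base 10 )108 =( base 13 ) 84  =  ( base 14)7A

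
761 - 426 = 335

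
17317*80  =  1385360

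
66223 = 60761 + 5462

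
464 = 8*58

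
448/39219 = 448/39219 = 0.01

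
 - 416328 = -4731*88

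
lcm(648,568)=46008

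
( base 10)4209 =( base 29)504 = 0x1071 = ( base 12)2529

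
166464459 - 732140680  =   - 565676221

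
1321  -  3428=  - 2107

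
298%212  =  86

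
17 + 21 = 38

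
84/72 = 7/6  =  1.17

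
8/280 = 1/35 = 0.03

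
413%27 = 8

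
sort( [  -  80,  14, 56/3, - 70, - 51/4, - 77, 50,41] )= [ - 80, - 77, - 70,- 51/4, 14,56/3,41, 50]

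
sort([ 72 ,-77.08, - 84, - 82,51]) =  [ - 84,-82, - 77.08, 51 , 72 ] 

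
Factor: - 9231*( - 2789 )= 25745259 = 3^1*17^1*181^1*2789^1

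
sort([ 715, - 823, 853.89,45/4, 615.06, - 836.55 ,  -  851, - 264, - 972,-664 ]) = [ -972, - 851,-836.55, -823,- 664, - 264, 45/4,615.06,715,853.89 ]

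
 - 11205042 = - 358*31299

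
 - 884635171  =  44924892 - 929560063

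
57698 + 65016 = 122714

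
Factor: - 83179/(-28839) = 3^( - 1)*223^1*373^1*9613^( - 1) 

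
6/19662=1/3277 =0.00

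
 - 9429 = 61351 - 70780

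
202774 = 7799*26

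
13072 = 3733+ 9339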